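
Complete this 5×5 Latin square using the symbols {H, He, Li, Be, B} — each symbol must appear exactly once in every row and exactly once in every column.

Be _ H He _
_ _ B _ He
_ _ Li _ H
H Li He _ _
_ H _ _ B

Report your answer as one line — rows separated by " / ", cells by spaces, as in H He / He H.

At row 1, column 2: row 1 has {H,He,Be}; column 2 has {H,Li}; that leaves B.
At row 1, column 5: row 1 has {H,He,Be,B}; column 5 has {H,He,B}; that leaves Li.
At row 2, column 1: row 2 has {He,B}; column 1 has {H,Be}; that leaves Li.
At row 2, column 2: row 2 has {He,Li,B}; column 2 has {H,Li,B}; that leaves Be.
At row 2, column 4: row 2 has {He,Li,Be,B}; column 4 has {He}; that leaves H.
At row 3, column 2: row 3 has {H,Li}; column 2 has {H,Li,Be,B}; that leaves He.
At row 4, column 5: row 4 has {H,He,Li}; column 5 has {H,He,Li,B}; that leaves Be.
At row 5, column 1: row 5 has {H,B}; column 1 has {H,Li,Be}; that leaves He.
At row 5, column 3: row 5 has {H,He,B}; column 3 has {H,He,Li,B}; that leaves Be.
At row 5, column 4: row 5 has {H,He,Be,B}; column 4 has {H,He}; that leaves Li.
At row 3, column 1: row 3 has {H,He,Li}; column 1 has {H,He,Li,Be}; that leaves B.
At row 3, column 4: row 3 has {H,He,Li,B}; column 4 has {H,He,Li}; that leaves Be.
At row 4, column 4: row 4 has {H,He,Li,Be}; column 4 has {H,He,Li,Be}; that leaves B.

Be B H He Li / Li Be B H He / B He Li Be H / H Li He B Be / He H Be Li B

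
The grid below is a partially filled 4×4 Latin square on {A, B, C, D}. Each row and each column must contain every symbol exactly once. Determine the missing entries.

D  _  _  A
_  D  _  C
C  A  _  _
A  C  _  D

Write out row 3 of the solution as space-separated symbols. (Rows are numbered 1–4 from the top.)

C A D B

At row 1, column 2: row 1 has {A,D}; column 2 has {A,C,D}; that leaves B.
At row 1, column 3: row 1 has {A,B,D}; column 3 is empty so far; that leaves C.
At row 2, column 1: row 2 has {C,D}; column 1 has {A,C,D}; that leaves B.
At row 2, column 3: row 2 has {B,C,D}; column 3 has {C}; that leaves A.
At row 3, column 4: row 3 has {A,C}; column 4 has {A,C,D}; that leaves B.
At row 4, column 3: row 4 has {A,C,D}; column 3 has {A,C}; that leaves B.
At row 3, column 3: row 3 has {A,B,C}; column 3 has {A,B,C}; that leaves D.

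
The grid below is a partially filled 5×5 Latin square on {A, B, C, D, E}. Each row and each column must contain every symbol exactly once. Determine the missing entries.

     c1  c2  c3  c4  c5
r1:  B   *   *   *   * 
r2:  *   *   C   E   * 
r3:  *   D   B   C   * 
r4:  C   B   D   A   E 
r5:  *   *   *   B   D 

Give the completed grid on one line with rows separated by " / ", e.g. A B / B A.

row 1 has {B}; column 4 has {A,B,C,E} — only D is left for (r1,c4).
row 2 has {C,E}; column 2 has {B,D} — only A is left for (r2,c2).
row 2 has {A,C,E}; column 5 has {D,E} — only B is left for (r2,c5).
row 3 has {B,C,D}; column 5 has {B,D,E} — only A is left for (r3,c5).
row 1 has {B,D}; column 5 has {A,B,D,E} — only C is left for (r1,c5).
row 2 has {A,B,C,E}; column 1 has {B,C} — only D is left for (r2,c1).
row 3 has {A,B,C,D}; column 1 has {B,C,D} — only E is left for (r3,c1).
row 5 has {B,D}; column 1 has {B,C,D,E} — only A is left for (r5,c1).
row 5 has {A,B,D}; column 3 has {B,C,D} — only E is left for (r5,c3).
row 1 has {B,C,D}; column 2 has {A,B,D} — only E is left for (r1,c2).
row 1 has {B,C,D,E}; column 3 has {B,C,D,E} — only A is left for (r1,c3).
row 5 has {A,B,D,E}; column 2 has {A,B,D,E} — only C is left for (r5,c2).

B E A D C / D A C E B / E D B C A / C B D A E / A C E B D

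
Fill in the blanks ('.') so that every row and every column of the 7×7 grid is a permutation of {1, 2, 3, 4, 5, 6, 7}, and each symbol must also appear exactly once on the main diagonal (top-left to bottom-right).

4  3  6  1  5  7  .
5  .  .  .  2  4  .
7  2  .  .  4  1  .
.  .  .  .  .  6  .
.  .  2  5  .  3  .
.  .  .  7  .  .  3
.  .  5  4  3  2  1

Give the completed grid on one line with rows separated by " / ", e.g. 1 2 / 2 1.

4 3 6 1 5 7 2 / 5 6 1 3 2 4 7 / 7 2 3 6 4 1 5 / 3 5 7 2 1 6 4 / 1 4 2 5 7 3 6 / 2 1 4 7 6 5 3 / 6 7 5 4 3 2 1

(r1,c7) = 2
(r3,c3) = 3
(r3,c4) = 6
(r3,c7) = 5
(r4,c4) = 2
(r6,c6) = 5
(r7,c1) = 6
(r7,c2) = 7
(r2,c2) = 6
(r2,c4) = 3
(r2,c7) = 7
(r4,c7) = 4
(r5,c1) = 1
(r5,c2) = 4
(r5,c5) = 7
(r5,c7) = 6
(r6,c1) = 2
(r6,c2) = 1
(r6,c3) = 4
(r6,c5) = 6
(r2,c3) = 1
(r4,c1) = 3
(r4,c2) = 5
(r4,c3) = 7
(r4,c5) = 1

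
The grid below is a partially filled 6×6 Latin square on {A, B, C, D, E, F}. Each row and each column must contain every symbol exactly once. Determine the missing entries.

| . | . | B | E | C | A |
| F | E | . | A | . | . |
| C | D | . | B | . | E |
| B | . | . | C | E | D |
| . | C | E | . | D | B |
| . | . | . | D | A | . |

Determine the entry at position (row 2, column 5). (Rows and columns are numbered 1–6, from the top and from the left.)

B

(r1,c1) = D
(r1,c2) = F
(r2,c5) = B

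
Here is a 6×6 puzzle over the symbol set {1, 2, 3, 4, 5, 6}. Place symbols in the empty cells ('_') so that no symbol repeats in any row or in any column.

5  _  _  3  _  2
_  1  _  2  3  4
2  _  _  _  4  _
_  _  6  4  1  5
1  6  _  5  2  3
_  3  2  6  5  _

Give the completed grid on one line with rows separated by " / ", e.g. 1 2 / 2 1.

5 4 1 3 6 2 / 6 1 5 2 3 4 / 2 5 3 1 4 6 / 3 2 6 4 1 5 / 1 6 4 5 2 3 / 4 3 2 6 5 1

row 1 has {2,3,5}; column 2 has {1,3,6} — only 4 is left for (r1,c2).
row 1 has {2,3,4,5}; column 3 has {2,6} — only 1 is left for (r1,c3).
row 1 has {1,2,3,4,5}; column 5 has {1,2,3,4,5} — only 6 is left for (r1,c5).
row 2 has {1,2,3,4}; column 1 has {1,2,5} — only 6 is left for (r2,c1).
row 2 has {1,2,3,4,6}; column 3 has {1,2,6} — only 5 is left for (r2,c3).
row 3 has {2,4}; column 2 has {1,3,4,6} — only 5 is left for (r3,c2).
row 3 has {2,4,5}; column 3 has {1,2,5,6} — only 3 is left for (r3,c3).
row 3 has {2,3,4,5}; column 4 has {2,3,4,5,6} — only 1 is left for (r3,c4).
row 3 has {1,2,3,4,5}; column 6 has {2,3,4,5} — only 6 is left for (r3,c6).
row 4 has {1,4,5,6}; column 1 has {1,2,5,6} — only 3 is left for (r4,c1).
row 4 has {1,3,4,5,6}; column 2 has {1,3,4,5,6} — only 2 is left for (r4,c2).
row 5 has {1,2,3,5,6}; column 3 has {1,2,3,5,6} — only 4 is left for (r5,c3).
row 6 has {2,3,5,6}; column 1 has {1,2,3,5,6} — only 4 is left for (r6,c1).
row 6 has {2,3,4,5,6}; column 6 has {2,3,4,5,6} — only 1 is left for (r6,c6).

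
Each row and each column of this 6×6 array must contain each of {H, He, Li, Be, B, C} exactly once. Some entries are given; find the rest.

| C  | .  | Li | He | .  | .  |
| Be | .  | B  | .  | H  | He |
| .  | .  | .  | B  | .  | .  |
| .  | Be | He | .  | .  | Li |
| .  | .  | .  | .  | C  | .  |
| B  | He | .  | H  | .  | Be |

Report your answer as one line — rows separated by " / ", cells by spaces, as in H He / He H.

C B Li He Be H / Be C B Li H He / Li H Be B He C / H Be He C B Li / He Li H Be C B / B He C H Li Be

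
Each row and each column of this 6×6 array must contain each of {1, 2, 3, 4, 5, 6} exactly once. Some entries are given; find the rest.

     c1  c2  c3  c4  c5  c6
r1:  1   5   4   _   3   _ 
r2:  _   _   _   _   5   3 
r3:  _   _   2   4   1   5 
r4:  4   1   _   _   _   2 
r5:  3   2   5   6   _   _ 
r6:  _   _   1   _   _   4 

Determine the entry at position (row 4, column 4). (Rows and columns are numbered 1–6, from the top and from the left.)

(r1,c4) = 2
(r1,c6) = 6
(r2,c3) = 6
(r2,c4) = 1
(r3,c1) = 6
(r3,c2) = 3
(r4,c3) = 3
(r4,c4) = 5

5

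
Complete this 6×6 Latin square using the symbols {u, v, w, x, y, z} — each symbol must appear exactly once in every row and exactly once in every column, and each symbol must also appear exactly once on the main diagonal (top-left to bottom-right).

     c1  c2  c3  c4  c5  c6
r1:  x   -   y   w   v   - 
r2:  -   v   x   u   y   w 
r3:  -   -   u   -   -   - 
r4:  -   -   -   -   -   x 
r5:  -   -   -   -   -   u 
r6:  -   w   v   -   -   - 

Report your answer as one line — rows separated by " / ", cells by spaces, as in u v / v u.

x u y w v z / z v x u y w / w z u y x v / v y w z u x / y x z v w u / u w v x z y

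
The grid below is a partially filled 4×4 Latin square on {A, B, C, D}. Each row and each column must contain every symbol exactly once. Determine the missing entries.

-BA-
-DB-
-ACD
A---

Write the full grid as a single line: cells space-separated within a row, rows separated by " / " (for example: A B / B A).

D B A C / C D B A / B A C D / A C D B

At row 1, column 4: row 1 has {A,B}; column 4 has {D}; that leaves C.
At row 2, column 1: row 2 has {B,D}; column 1 has {A}; that leaves C.
At row 2, column 4: row 2 has {B,C,D}; column 4 has {C,D}; that leaves A.
At row 3, column 1: row 3 has {A,C,D}; column 1 has {A,C}; that leaves B.
At row 4, column 2: row 4 has {A}; column 2 has {A,B,D}; that leaves C.
At row 4, column 3: row 4 has {A,C}; column 3 has {A,B,C}; that leaves D.
At row 4, column 4: row 4 has {A,C,D}; column 4 has {A,C,D}; that leaves B.
At row 1, column 1: row 1 has {A,B,C}; column 1 has {A,B,C}; that leaves D.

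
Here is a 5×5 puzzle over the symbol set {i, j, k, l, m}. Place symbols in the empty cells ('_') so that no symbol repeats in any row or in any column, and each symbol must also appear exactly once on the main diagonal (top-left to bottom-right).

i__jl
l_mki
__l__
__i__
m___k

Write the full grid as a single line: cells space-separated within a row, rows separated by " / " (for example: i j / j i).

i m k j l / l j m k i / j k l i m / k l i m j / m i j l k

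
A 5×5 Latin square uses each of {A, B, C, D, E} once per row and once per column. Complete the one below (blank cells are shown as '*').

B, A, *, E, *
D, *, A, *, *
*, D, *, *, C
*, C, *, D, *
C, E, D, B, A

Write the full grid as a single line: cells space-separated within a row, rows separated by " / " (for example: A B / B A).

(r1,c3) = C
(r1,c5) = D
(r2,c2) = B
(r2,c4) = C
(r2,c5) = E
(r3,c4) = A
(r4,c5) = B
(r3,c1) = E
(r3,c3) = B
(r4,c1) = A
(r4,c3) = E

B A C E D / D B A C E / E D B A C / A C E D B / C E D B A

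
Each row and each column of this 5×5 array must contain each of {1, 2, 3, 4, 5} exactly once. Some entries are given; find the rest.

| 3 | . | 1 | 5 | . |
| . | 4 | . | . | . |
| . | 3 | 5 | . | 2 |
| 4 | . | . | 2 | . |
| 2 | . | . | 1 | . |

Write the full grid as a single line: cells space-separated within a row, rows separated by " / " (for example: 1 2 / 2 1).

3 2 1 5 4 / 5 4 2 3 1 / 1 3 5 4 2 / 4 1 3 2 5 / 2 5 4 1 3

Cell (r1,c2): row 1 has {1,3,5}; column 2 has {3,4} → 2.
Cell (r1,c5): row 1 has {1,2,3,5}; column 5 has {2} → 4.
Cell (r2,c4): row 2 has {4}; column 4 has {1,2,5} → 3.
Cell (r3,c1): row 3 has {2,3,5}; column 1 has {2,3,4} → 1.
Cell (r3,c4): row 3 has {1,2,3,5}; column 4 has {1,2,3,5} → 4.
Cell (r4,c3): row 4 has {2,4}; column 3 has {1,5} → 3.
Cell (r5,c2): row 5 has {1,2}; column 2 has {2,3,4} → 5.
Cell (r5,c3): row 5 has {1,2,5}; column 3 has {1,3,5} → 4.
Cell (r5,c5): row 5 has {1,2,4,5}; column 5 has {2,4} → 3.
Cell (r2,c1): row 2 has {3,4}; column 1 has {1,2,3,4} → 5.
Cell (r2,c3): row 2 has {3,4,5}; column 3 has {1,3,4,5} → 2.
Cell (r2,c5): row 2 has {2,3,4,5}; column 5 has {2,3,4} → 1.
Cell (r4,c2): row 4 has {2,3,4}; column 2 has {2,3,4,5} → 1.
Cell (r4,c5): row 4 has {1,2,3,4}; column 5 has {1,2,3,4} → 5.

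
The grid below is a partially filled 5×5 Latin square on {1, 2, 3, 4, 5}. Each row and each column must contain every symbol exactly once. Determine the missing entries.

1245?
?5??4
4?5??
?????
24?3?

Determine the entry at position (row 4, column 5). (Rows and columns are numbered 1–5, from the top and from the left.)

2

(r1,c5): row 1 has {1,2,4,5}; column 5 has {4}, so it must be 3.
(r2,c1): row 2 has {4,5}; column 1 has {1,2,4}, so it must be 3.
(r4,c1): row 4 is empty so far; column 1 has {1,2,3,4}, so it must be 5.
(r5,c3): row 5 has {2,3,4}; column 3 has {4,5}, so it must be 1.
(r5,c5): row 5 has {1,2,3,4}; column 5 has {3,4}, so it must be 5.
(r2,c3): row 2 has {3,4,5}; column 3 has {1,4,5}, so it must be 2.
(r2,c4): row 2 has {2,3,4,5}; column 4 has {3,5}, so it must be 1.
(r3,c4): row 3 has {4,5}; column 4 has {1,3,5}, so it must be 2.
(r3,c5): row 3 has {2,4,5}; column 5 has {3,4,5}, so it must be 1.
(r4,c3): row 4 has {5}; column 3 has {1,2,4,5}, so it must be 3.
(r4,c4): row 4 has {3,5}; column 4 has {1,2,3,5}, so it must be 4.
(r4,c5): row 4 has {3,4,5}; column 5 has {1,3,4,5}, so it must be 2.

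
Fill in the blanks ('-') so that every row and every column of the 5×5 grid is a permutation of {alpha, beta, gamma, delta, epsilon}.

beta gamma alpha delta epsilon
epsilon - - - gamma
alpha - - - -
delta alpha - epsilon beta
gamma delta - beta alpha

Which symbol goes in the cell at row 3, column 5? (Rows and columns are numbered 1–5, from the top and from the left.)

delta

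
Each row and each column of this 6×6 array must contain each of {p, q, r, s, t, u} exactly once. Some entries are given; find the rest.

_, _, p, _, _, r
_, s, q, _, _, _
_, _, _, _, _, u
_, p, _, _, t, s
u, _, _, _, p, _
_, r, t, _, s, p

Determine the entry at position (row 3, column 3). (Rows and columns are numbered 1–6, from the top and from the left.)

s

row 2 has {q,s}; column 6 has {p,r,s,u} — only t is left for (r2,c6).
row 5 has {p,u}; column 6 has {p,r,s,t,u} — only q is left for (r5,c6).
row 6 has {p,r,s,t}; column 1 has {u} — only q is left for (r6,c1).
row 6 has {p,q,r,s,t}; column 4 is empty so far — only u is left for (r6,c4).
row 4 has {p,s,t}; column 1 has {q,u} — only r is left for (r4,c1).
row 4 has {p,r,s,t}; column 3 has {p,q,t} — only u is left for (r4,c3).
row 4 has {p,r,s,t,u}; column 4 has {u} — only q is left for (r4,c4).
row 5 has {p,q,u}; column 2 has {p,r,s} — only t is left for (r5,c2).
row 2 has {q,s,t}; column 1 has {q,r,u} — only p is left for (r2,c1).
row 2 has {p,q,s,t}; column 4 has {q,u} — only r is left for (r2,c4).
row 2 has {p,q,r,s,t}; column 5 has {p,s,t} — only u is left for (r2,c5).
row 3 has {u}; column 2 has {p,r,s,t} — only q is left for (r3,c2).
row 3 has {q,u}; column 5 has {p,s,t,u} — only r is left for (r3,c5).
row 5 has {p,q,t,u}; column 4 has {q,r,u} — only s is left for (r5,c4).
row 1 has {p,r}; column 2 has {p,q,r,s,t} — only u is left for (r1,c2).
row 1 has {p,r,u}; column 4 has {q,r,s,u} — only t is left for (r1,c4).
row 1 has {p,r,t,u}; column 5 has {p,r,s,t,u} — only q is left for (r1,c5).
row 3 has {q,r,u}; column 3 has {p,q,t,u} — only s is left for (r3,c3).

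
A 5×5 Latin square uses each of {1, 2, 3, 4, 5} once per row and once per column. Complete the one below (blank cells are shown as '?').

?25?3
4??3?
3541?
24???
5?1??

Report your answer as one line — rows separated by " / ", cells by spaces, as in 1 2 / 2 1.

(r1,c1): row 1 has {2,3,5}; column 1 has {2,3,4,5}, so it must be 1.
(r1,c4): row 1 has {1,2,3,5}; column 4 has {1,3}, so it must be 4.
(r2,c2): row 2 has {3,4}; column 2 has {2,4,5}, so it must be 1.
(r2,c3): row 2 has {1,3,4}; column 3 has {1,4,5}, so it must be 2.
(r2,c5): row 2 has {1,2,3,4}; column 5 has {3}, so it must be 5.
(r3,c5): row 3 has {1,3,4,5}; column 5 has {3,5}, so it must be 2.
(r4,c3): row 4 has {2,4}; column 3 has {1,2,4,5}, so it must be 3.
(r4,c4): row 4 has {2,3,4}; column 4 has {1,3,4}, so it must be 5.
(r4,c5): row 4 has {2,3,4,5}; column 5 has {2,3,5}, so it must be 1.
(r5,c2): row 5 has {1,5}; column 2 has {1,2,4,5}, so it must be 3.
(r5,c4): row 5 has {1,3,5}; column 4 has {1,3,4,5}, so it must be 2.
(r5,c5): row 5 has {1,2,3,5}; column 5 has {1,2,3,5}, so it must be 4.

1 2 5 4 3 / 4 1 2 3 5 / 3 5 4 1 2 / 2 4 3 5 1 / 5 3 1 2 4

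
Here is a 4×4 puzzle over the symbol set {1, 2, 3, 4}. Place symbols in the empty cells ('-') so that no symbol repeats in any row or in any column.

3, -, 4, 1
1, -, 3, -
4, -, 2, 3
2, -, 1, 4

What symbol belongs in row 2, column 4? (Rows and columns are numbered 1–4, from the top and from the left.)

2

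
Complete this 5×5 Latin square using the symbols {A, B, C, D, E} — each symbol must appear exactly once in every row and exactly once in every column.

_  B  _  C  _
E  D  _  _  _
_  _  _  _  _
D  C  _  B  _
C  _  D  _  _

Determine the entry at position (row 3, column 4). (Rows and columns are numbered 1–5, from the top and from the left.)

(r1,c1) = A
(r1,c3) = E
(r1,c5) = D
(r2,c4) = A
(r3,c1) = B
(r4,c3) = A
(r4,c5) = E
(r5,c4) = E
(r3,c3) = C
(r3,c4) = D

D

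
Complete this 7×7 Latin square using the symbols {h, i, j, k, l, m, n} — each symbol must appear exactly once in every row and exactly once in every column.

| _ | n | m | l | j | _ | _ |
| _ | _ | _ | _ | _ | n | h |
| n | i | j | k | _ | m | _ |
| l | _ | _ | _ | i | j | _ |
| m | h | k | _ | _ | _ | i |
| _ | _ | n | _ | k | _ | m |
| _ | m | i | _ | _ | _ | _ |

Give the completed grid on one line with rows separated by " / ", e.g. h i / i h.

(r1,c7): row 1 has {j,l,m,n}; column 7 has {h,i,m}, so it must be k.
(r2,c3): row 2 has {h,n}; column 3 has {i,j,k,m,n}, so it must be l.
(r2,c5): row 2 has {h,l,n}; column 5 has {i,j,k}, so it must be m.
(r3,c7): row 3 has {i,j,k,m,n}; column 7 has {h,i,k,m}, so it must be l.
(r4,c2): row 4 has {i,j,l}; column 2 has {h,i,m,n}, so it must be k.
(r4,c3): row 4 has {i,j,k,l}; column 3 has {i,j,k,l,m,n}, so it must be h.
(r4,c7): row 4 has {h,i,j,k,l}; column 7 has {h,i,k,l,m}, so it must be n.
(r5,c6): row 5 has {h,i,k,m}; column 6 has {j,m,n}, so it must be l.
(r7,c7): row 7 has {i,m}; column 7 has {h,i,k,l,m,n}, so it must be j.
(r2,c2): row 2 has {h,l,m,n}; column 2 has {h,i,k,m,n}, so it must be j.
(r2,c4): row 2 has {h,j,l,m,n}; column 4 has {k,l}, so it must be i.
(r3,c5): row 3 has {i,j,k,l,m,n}; column 5 has {i,j,k,m}, so it must be h.
(r4,c4): row 4 has {h,i,j,k,l,n}; column 4 has {i,k,l}, so it must be m.
(r5,c5): row 5 has {h,i,k,l,m}; column 5 has {h,i,j,k,m}, so it must be n.
(r6,c2): row 6 has {k,m,n}; column 2 has {h,i,j,k,m,n}, so it must be l.
(r7,c5): row 7 has {i,j,m}; column 5 has {h,i,j,k,m,n}, so it must be l.
(r2,c1): row 2 has {h,i,j,l,m,n}; column 1 has {l,m,n}, so it must be k.
(r5,c4): row 5 has {h,i,k,l,m,n}; column 4 has {i,k,l,m}, so it must be j.
(r6,c4): row 6 has {k,l,m,n}; column 4 has {i,j,k,l,m}, so it must be h.
(r6,c6): row 6 has {h,k,l,m,n}; column 6 has {j,l,m,n}, so it must be i.
(r7,c1): row 7 has {i,j,l,m}; column 1 has {k,l,m,n}, so it must be h.
(r7,c4): row 7 has {h,i,j,l,m}; column 4 has {h,i,j,k,l,m}, so it must be n.
(r7,c6): row 7 has {h,i,j,l,m,n}; column 6 has {i,j,l,m,n}, so it must be k.
(r1,c1): row 1 has {j,k,l,m,n}; column 1 has {h,k,l,m,n}, so it must be i.
(r1,c6): row 1 has {i,j,k,l,m,n}; column 6 has {i,j,k,l,m,n}, so it must be h.
(r6,c1): row 6 has {h,i,k,l,m,n}; column 1 has {h,i,k,l,m,n}, so it must be j.

i n m l j h k / k j l i m n h / n i j k h m l / l k h m i j n / m h k j n l i / j l n h k i m / h m i n l k j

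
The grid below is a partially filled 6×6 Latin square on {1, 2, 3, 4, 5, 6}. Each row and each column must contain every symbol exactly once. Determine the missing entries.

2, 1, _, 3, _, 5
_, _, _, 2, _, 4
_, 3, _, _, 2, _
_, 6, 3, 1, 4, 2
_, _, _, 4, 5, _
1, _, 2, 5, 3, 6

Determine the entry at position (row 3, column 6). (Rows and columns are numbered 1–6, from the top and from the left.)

(r1,c5) = 6
(r2,c2) = 5
(r2,c5) = 1
(r3,c4) = 6
(r3,c6) = 1

1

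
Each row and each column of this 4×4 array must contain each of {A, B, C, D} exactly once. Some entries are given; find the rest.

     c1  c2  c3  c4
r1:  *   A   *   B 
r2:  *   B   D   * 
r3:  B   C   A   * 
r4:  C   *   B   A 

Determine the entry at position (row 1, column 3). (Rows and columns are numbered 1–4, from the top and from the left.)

(r1,c1) = D
(r1,c3) = C

C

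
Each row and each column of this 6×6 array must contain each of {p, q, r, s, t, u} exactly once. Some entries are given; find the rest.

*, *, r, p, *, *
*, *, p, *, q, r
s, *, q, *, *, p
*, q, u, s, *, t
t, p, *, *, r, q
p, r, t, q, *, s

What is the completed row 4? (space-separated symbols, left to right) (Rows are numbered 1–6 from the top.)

(r1,c6) = u
(r2,c1) = u
(r2,c4) = t
(r4,c1) = r
(r4,c5) = p

r q u s p t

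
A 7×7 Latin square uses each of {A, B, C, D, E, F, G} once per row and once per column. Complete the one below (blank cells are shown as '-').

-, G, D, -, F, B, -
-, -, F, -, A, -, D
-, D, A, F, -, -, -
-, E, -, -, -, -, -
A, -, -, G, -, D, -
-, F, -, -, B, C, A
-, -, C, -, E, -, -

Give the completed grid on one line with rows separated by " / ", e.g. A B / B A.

(r5,c5) = C
(r3,c5) = G
(r3,c6) = E
(r4,c5) = D
(r5,c2) = B
(r5,c3) = E
(r5,c7) = F
(r6,c3) = G
(r7,c2) = A
(r2,c2) = C
(r2,c6) = G
(r4,c3) = B
(r7,c6) = F
(r4,c6) = A
(r4,c4) = C
(r4,c7) = G
(r7,c7) = B
(r3,c7) = C
(r4,c1) = F
(r7,c4) = D
(r1,c7) = E
(r3,c1) = B
(r6,c4) = E
(r7,c1) = G
(r1,c1) = C
(r1,c4) = A
(r2,c1) = E
(r2,c4) = B
(r6,c1) = D

C G D A F B E / E C F B A G D / B D A F G E C / F E B C D A G / A B E G C D F / D F G E B C A / G A C D E F B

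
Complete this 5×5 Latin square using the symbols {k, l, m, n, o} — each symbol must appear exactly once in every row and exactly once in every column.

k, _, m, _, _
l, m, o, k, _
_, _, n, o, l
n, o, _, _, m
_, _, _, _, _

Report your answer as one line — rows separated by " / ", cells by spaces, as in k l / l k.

k l m n o / l m o k n / m k n o l / n o k l m / o n l m k

(r2,c5) = n
(r3,c1) = m
(r3,c2) = k
(r4,c4) = l
(r5,c1) = o
(r5,c5) = k
(r1,c4) = n
(r1,c5) = o
(r4,c3) = k
(r5,c3) = l
(r5,c4) = m
(r1,c2) = l
(r5,c2) = n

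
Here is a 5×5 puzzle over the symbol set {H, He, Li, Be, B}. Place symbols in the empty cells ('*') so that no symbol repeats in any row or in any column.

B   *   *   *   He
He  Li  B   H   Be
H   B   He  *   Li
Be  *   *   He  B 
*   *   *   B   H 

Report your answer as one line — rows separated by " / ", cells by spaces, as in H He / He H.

B Be H Li He / He Li B H Be / H B He Be Li / Be H Li He B / Li He Be B H

(r3,c4) = Be
(r4,c2) = H
(r4,c3) = Li
(r5,c1) = Li
(r5,c3) = Be
(r1,c2) = Be
(r1,c3) = H
(r1,c4) = Li
(r5,c2) = He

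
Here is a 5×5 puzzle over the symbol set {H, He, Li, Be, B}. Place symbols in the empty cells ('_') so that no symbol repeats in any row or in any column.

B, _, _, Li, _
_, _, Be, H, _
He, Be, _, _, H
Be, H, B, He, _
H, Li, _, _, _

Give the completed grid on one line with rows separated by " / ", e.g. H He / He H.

B He H Li Be / Li B Be H He / He Be Li B H / Be H B He Li / H Li He Be B

At row 1, column 2: row 1 has {Li,B}; column 2 has {H,Li,Be}; that leaves He.
At row 1, column 3: row 1 has {He,Li,B}; column 3 has {Be,B}; that leaves H.
At row 1, column 5: row 1 has {H,He,Li,B}; column 5 has {H}; that leaves Be.
At row 2, column 1: row 2 has {H,Be}; column 1 has {H,He,Be,B}; that leaves Li.
At row 2, column 2: row 2 has {H,Li,Be}; column 2 has {H,He,Li,Be}; that leaves B.
At row 2, column 5: row 2 has {H,Li,Be,B}; column 5 has {H,Be}; that leaves He.
At row 3, column 3: row 3 has {H,He,Be}; column 3 has {H,Be,B}; that leaves Li.
At row 3, column 4: row 3 has {H,He,Li,Be}; column 4 has {H,He,Li}; that leaves B.
At row 4, column 5: row 4 has {H,He,Be,B}; column 5 has {H,He,Be}; that leaves Li.
At row 5, column 3: row 5 has {H,Li}; column 3 has {H,Li,Be,B}; that leaves He.
At row 5, column 4: row 5 has {H,He,Li}; column 4 has {H,He,Li,B}; that leaves Be.
At row 5, column 5: row 5 has {H,He,Li,Be}; column 5 has {H,He,Li,Be}; that leaves B.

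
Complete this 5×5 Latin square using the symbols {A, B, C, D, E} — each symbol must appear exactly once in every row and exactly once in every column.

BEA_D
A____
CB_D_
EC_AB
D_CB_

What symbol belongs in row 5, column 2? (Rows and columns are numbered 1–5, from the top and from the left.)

A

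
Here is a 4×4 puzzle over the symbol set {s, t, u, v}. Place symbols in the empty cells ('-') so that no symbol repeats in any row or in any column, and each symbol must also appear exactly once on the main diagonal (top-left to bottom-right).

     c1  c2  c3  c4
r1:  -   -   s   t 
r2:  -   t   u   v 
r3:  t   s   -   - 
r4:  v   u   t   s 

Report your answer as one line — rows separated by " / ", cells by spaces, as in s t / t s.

(r1,c1): row 1 has {s,t}; column 1 has {t,v}; the diagonal has {s,t}, so it must be u.
(r1,c2): row 1 has {s,t,u}; column 2 has {s,t,u}, so it must be v.
(r2,c1): row 2 has {t,u,v}; column 1 has {t,u,v}, so it must be s.
(r3,c3): row 3 has {s,t}; column 3 has {s,t,u}; the diagonal has {s,t,u}, so it must be v.
(r3,c4): row 3 has {s,t,v}; column 4 has {s,t,v}, so it must be u.

u v s t / s t u v / t s v u / v u t s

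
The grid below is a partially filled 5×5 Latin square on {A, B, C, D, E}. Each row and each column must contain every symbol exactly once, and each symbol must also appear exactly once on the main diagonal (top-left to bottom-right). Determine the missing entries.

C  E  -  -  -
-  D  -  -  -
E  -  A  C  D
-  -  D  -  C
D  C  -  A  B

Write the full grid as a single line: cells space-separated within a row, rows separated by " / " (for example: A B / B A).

C E B D A / A D C B E / E B A C D / B A D E C / D C E A B

(r1,c3) = B
(r1,c4) = D
(r1,c5) = A
(r2,c5) = E
(r3,c2) = B
(r4,c2) = A
(r4,c4) = E
(r5,c3) = E
(r2,c3) = C
(r2,c4) = B
(r4,c1) = B
(r2,c1) = A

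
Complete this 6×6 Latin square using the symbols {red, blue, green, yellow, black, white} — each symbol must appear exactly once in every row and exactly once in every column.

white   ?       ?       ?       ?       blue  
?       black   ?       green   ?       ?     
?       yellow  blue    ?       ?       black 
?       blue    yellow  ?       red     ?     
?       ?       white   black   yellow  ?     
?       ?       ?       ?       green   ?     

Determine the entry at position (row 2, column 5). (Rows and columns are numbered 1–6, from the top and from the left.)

blue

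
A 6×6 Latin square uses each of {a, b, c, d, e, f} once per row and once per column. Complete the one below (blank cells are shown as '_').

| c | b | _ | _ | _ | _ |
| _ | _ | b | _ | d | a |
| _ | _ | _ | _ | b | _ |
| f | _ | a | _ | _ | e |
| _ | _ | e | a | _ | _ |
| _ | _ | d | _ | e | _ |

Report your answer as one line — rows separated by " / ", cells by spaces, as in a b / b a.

(r1,c3) = f
(r1,c5) = a
(r1,c6) = d
(r2,c1) = e
(r3,c3) = c
(r3,c6) = f
(r4,c5) = c
(r5,c5) = f
(r1,c4) = e
(r3,c4) = d
(r4,c2) = d
(r4,c4) = b
(r5,c2) = c
(r5,c6) = b
(r6,c6) = c
(r2,c2) = f
(r2,c4) = c
(r3,c1) = a
(r3,c2) = e
(r5,c1) = d
(r6,c1) = b
(r6,c2) = a
(r6,c4) = f

c b f e a d / e f b c d a / a e c d b f / f d a b c e / d c e a f b / b a d f e c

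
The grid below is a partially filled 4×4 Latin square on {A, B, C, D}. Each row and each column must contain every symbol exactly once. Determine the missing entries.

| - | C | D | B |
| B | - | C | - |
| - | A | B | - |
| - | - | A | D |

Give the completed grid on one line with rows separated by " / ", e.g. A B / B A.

A C D B / B D C A / D A B C / C B A D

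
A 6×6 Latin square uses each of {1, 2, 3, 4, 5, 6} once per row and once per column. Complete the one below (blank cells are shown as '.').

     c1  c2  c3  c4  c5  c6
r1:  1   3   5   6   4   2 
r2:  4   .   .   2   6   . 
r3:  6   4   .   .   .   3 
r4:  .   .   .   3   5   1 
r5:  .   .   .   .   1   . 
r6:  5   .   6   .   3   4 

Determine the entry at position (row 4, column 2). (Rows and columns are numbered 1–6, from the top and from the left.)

row 2 has {2,4,6}; column 6 has {1,2,3,4} — only 5 is left for (r2,c6).
row 3 has {3,4,6}; column 5 has {1,3,4,5,6} — only 2 is left for (r3,c5).
row 4 has {1,3,5}; column 1 has {1,4,5,6} — only 2 is left for (r4,c1).
row 4 has {1,2,3,5}; column 2 has {3,4} — only 6 is left for (r4,c2).

6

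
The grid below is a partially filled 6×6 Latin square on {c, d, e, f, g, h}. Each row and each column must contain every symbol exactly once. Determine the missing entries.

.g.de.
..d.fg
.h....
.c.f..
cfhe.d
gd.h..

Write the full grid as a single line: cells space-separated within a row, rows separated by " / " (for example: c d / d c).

f g c d e h / h e d c f g / e h f g d c / d c g f h e / c f h e g d / g d e h c f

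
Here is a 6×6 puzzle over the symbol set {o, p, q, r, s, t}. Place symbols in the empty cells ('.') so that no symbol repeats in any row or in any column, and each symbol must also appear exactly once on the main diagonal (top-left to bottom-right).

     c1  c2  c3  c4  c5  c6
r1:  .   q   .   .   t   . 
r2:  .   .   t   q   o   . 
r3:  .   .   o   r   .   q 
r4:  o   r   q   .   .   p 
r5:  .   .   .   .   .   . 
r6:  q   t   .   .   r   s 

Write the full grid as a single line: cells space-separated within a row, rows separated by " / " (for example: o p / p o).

r q s p t o / s p t q o r / t s o r p q / o r q t s p / p o r s q t / q t p o r s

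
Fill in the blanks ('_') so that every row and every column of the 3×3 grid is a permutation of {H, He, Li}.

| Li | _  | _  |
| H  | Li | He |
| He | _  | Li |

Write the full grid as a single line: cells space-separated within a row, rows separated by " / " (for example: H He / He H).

Li He H / H Li He / He H Li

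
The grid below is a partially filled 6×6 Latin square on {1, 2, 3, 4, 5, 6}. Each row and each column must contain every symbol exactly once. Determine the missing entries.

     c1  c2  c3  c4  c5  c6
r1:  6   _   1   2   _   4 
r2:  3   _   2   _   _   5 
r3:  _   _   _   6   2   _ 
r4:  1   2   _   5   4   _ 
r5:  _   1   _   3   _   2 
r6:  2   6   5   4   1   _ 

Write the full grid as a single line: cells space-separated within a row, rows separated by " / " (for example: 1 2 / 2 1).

Cell (r2,c2): row 2 has {2,3,5}; column 2 has {1,2,6} → 4.
Cell (r2,c4): row 2 has {2,3,4,5}; column 4 has {2,3,4,5,6} → 1.
Cell (r2,c5): row 2 has {1,2,3,4,5}; column 5 has {1,2,4} → 6.
Cell (r5,c5): row 5 has {1,2,3}; column 5 has {1,2,4,6} → 5.
Cell (r6,c6): row 6 has {1,2,4,5,6}; column 6 has {2,4,5} → 3.
Cell (r1,c5): row 1 has {1,2,4,6}; column 5 has {1,2,4,5,6} → 3.
Cell (r3,c6): row 3 has {2,6}; column 6 has {2,3,4,5} → 1.
Cell (r4,c6): row 4 has {1,2,4,5}; column 6 has {1,2,3,4,5} → 6.
Cell (r5,c1): row 5 has {1,2,3,5}; column 1 has {1,2,3,6} → 4.
Cell (r5,c3): row 5 has {1,2,3,4,5}; column 3 has {1,2,5} → 6.
Cell (r1,c2): row 1 has {1,2,3,4,6}; column 2 has {1,2,4,6} → 5.
Cell (r3,c1): row 3 has {1,2,6}; column 1 has {1,2,3,4,6} → 5.
Cell (r3,c2): row 3 has {1,2,5,6}; column 2 has {1,2,4,5,6} → 3.
Cell (r3,c3): row 3 has {1,2,3,5,6}; column 3 has {1,2,5,6} → 4.
Cell (r4,c3): row 4 has {1,2,4,5,6}; column 3 has {1,2,4,5,6} → 3.

6 5 1 2 3 4 / 3 4 2 1 6 5 / 5 3 4 6 2 1 / 1 2 3 5 4 6 / 4 1 6 3 5 2 / 2 6 5 4 1 3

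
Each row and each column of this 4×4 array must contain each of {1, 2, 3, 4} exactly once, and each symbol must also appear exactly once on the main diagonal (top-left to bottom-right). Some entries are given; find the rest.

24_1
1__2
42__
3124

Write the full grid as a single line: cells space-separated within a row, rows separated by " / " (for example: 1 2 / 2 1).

2 4 3 1 / 1 3 4 2 / 4 2 1 3 / 3 1 2 4

(r1,c3): row 1 has {1,2,4}; column 3 has {2}, so it must be 3.
(r2,c2): row 2 has {1,2}; column 2 has {1,2,4}; the diagonal has {2,4}, so it must be 3.
(r2,c3): row 2 has {1,2,3}; column 3 has {2,3}, so it must be 4.
(r3,c3): row 3 has {2,4}; column 3 has {2,3,4}; the diagonal has {2,3,4}, so it must be 1.
(r3,c4): row 3 has {1,2,4}; column 4 has {1,2,4}, so it must be 3.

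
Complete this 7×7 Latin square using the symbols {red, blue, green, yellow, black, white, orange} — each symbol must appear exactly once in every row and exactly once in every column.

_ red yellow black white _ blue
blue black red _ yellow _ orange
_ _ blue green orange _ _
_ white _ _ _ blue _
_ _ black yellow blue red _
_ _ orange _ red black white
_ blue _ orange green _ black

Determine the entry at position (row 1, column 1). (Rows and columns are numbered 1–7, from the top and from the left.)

green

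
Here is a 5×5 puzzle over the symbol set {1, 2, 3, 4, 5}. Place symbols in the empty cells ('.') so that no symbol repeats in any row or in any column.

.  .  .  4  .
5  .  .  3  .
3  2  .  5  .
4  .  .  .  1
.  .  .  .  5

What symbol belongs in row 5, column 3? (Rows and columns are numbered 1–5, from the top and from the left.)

3

Cell (r3,c5): row 3 has {2,3,5}; column 5 has {1,5} → 4.
Cell (r4,c4): row 4 has {1,4}; column 4 has {3,4,5} → 2.
Cell (r5,c4): row 5 has {5}; column 4 has {2,3,4,5} → 1.
Cell (r2,c5): row 2 has {3,5}; column 5 has {1,4,5} → 2.
Cell (r3,c3): row 3 has {2,3,4,5}; column 3 is empty so far → 1.
Cell (r5,c1): row 5 has {1,5}; column 1 has {3,4,5} → 2.
Cell (r1,c1): row 1 has {4}; column 1 has {2,3,4,5} → 1.
Cell (r1,c5): row 1 has {1,4}; column 5 has {1,2,4,5} → 3.
Cell (r2,c3): row 2 has {2,3,5}; column 3 has {1} → 4.
Cell (r5,c3): row 5 has {1,2,5}; column 3 has {1,4} → 3.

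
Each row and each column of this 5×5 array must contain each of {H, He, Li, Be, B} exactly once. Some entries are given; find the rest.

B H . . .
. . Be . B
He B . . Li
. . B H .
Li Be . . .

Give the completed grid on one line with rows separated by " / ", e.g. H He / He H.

B H Li He Be / H He Be Li B / He B H Be Li / Be Li B H He / Li Be He B H

At row 2, column 1: row 2 has {Be,B}; column 1 has {He,Li,B}; that leaves H.
At row 3, column 3: row 3 has {He,Li,B}; column 3 has {Be,B}; that leaves H.
At row 3, column 4: row 3 has {H,He,Li,B}; column 4 has {H}; that leaves Be.
At row 4, column 1: row 4 has {H,B}; column 1 has {H,He,Li,B}; that leaves Be.
At row 4, column 5: row 4 has {H,Be,B}; column 5 has {Li,B}; that leaves He.
At row 5, column 3: row 5 has {Li,Be}; column 3 has {H,Be,B}; that leaves He.
At row 5, column 4: row 5 has {He,Li,Be}; column 4 has {H,Be}; that leaves B.
At row 5, column 5: row 5 has {He,Li,Be,B}; column 5 has {He,Li,B}; that leaves H.
At row 1, column 3: row 1 has {H,B}; column 3 has {H,He,Be,B}; that leaves Li.
At row 1, column 4: row 1 has {H,Li,B}; column 4 has {H,Be,B}; that leaves He.
At row 1, column 5: row 1 has {H,He,Li,B}; column 5 has {H,He,Li,B}; that leaves Be.
At row 2, column 4: row 2 has {H,Be,B}; column 4 has {H,He,Be,B}; that leaves Li.
At row 4, column 2: row 4 has {H,He,Be,B}; column 2 has {H,Be,B}; that leaves Li.
At row 2, column 2: row 2 has {H,Li,Be,B}; column 2 has {H,Li,Be,B}; that leaves He.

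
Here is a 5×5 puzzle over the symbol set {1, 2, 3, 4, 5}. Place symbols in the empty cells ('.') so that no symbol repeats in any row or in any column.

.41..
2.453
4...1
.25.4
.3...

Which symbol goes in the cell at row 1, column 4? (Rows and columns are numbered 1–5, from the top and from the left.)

3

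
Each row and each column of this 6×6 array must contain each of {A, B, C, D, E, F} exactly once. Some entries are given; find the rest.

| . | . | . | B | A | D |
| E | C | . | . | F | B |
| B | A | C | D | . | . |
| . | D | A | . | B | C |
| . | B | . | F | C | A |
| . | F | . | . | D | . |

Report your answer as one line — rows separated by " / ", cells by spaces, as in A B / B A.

(r1,c2): row 1 has {A,B,D}; column 2 has {A,B,C,D,F}, so it must be E.
(r1,c3): row 1 has {A,B,D,E}; column 3 has {A,C}, so it must be F.
(r2,c3): row 2 has {B,C,E,F}; column 3 has {A,C,F}, so it must be D.
(r2,c4): row 2 has {B,C,D,E,F}; column 4 has {B,D,F}, so it must be A.
(r3,c5): row 3 has {A,B,C,D}; column 5 has {A,B,C,D,F}, so it must be E.
(r3,c6): row 3 has {A,B,C,D,E}; column 6 has {A,B,C,D}, so it must be F.
(r4,c1): row 4 has {A,B,C,D}; column 1 has {B,E}, so it must be F.
(r4,c4): row 4 has {A,B,C,D,F}; column 4 has {A,B,D,F}, so it must be E.
(r5,c1): row 5 has {A,B,C,F}; column 1 has {B,E,F}, so it must be D.
(r5,c3): row 5 has {A,B,C,D,F}; column 3 has {A,C,D,F}, so it must be E.
(r6,c3): row 6 has {D,F}; column 3 has {A,C,D,E,F}, so it must be B.
(r6,c4): row 6 has {B,D,F}; column 4 has {A,B,D,E,F}, so it must be C.
(r6,c6): row 6 has {B,C,D,F}; column 6 has {A,B,C,D,F}, so it must be E.
(r1,c1): row 1 has {A,B,D,E,F}; column 1 has {B,D,E,F}, so it must be C.
(r6,c1): row 6 has {B,C,D,E,F}; column 1 has {B,C,D,E,F}, so it must be A.

C E F B A D / E C D A F B / B A C D E F / F D A E B C / D B E F C A / A F B C D E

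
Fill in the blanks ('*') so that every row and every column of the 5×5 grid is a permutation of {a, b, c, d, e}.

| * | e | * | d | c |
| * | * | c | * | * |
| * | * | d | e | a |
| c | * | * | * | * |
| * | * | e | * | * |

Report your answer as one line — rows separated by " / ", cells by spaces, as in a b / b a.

(r3,c1) = b
(r3,c2) = c
(r1,c1) = a
(r1,c3) = b
(r4,c3) = a
(r4,c4) = b
(r5,c1) = d
(r5,c5) = b
(r2,c1) = e
(r2,c4) = a
(r2,c5) = d
(r4,c2) = d
(r4,c5) = e
(r5,c2) = a
(r5,c4) = c
(r2,c2) = b

a e b d c / e b c a d / b c d e a / c d a b e / d a e c b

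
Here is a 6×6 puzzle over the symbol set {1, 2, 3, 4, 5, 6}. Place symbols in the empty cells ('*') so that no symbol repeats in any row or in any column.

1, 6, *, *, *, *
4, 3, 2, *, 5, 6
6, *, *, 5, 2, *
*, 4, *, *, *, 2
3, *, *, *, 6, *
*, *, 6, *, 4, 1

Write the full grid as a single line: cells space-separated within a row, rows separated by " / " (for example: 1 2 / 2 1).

At row 1, column 5: row 1 has {1,6}; column 5 has {2,4,5,6}; that leaves 3.
At row 2, column 4: row 2 has {2,3,4,5,6}; column 4 has {5}; that leaves 1.
At row 3, column 2: row 3 has {2,5,6}; column 2 has {3,4,6}; that leaves 1.
At row 4, column 1: row 4 has {2,4}; column 1 has {1,3,4,6}; that leaves 5.
At row 4, column 5: row 4 has {2,4,5}; column 5 has {2,3,4,5,6}; that leaves 1.
At row 6, column 1: row 6 has {1,4,6}; column 1 has {1,3,4,5,6}; that leaves 2.
At row 6, column 2: row 6 has {1,2,4,6}; column 2 has {1,3,4,6}; that leaves 5.
At row 6, column 4: row 6 has {1,2,4,5,6}; column 4 has {1,5}; that leaves 3.
At row 4, column 3: row 4 has {1,2,4,5}; column 3 has {2,6}; that leaves 3.
At row 4, column 4: row 4 has {1,2,3,4,5}; column 4 has {1,3,5}; that leaves 6.
At row 5, column 2: row 5 has {3,6}; column 2 has {1,3,4,5,6}; that leaves 2.
At row 5, column 4: row 5 has {2,3,6}; column 4 has {1,3,5,6}; that leaves 4.
At row 5, column 6: row 5 has {2,3,4,6}; column 6 has {1,2,6}; that leaves 5.
At row 1, column 4: row 1 has {1,3,6}; column 4 has {1,3,4,5,6}; that leaves 2.
At row 1, column 6: row 1 has {1,2,3,6}; column 6 has {1,2,5,6}; that leaves 4.
At row 3, column 3: row 3 has {1,2,5,6}; column 3 has {2,3,6}; that leaves 4.
At row 3, column 6: row 3 has {1,2,4,5,6}; column 6 has {1,2,4,5,6}; that leaves 3.
At row 5, column 3: row 5 has {2,3,4,5,6}; column 3 has {2,3,4,6}; that leaves 1.
At row 1, column 3: row 1 has {1,2,3,4,6}; column 3 has {1,2,3,4,6}; that leaves 5.

1 6 5 2 3 4 / 4 3 2 1 5 6 / 6 1 4 5 2 3 / 5 4 3 6 1 2 / 3 2 1 4 6 5 / 2 5 6 3 4 1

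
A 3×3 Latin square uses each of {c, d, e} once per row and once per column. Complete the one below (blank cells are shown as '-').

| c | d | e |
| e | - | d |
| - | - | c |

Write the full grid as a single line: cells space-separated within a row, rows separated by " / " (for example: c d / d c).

c d e / e c d / d e c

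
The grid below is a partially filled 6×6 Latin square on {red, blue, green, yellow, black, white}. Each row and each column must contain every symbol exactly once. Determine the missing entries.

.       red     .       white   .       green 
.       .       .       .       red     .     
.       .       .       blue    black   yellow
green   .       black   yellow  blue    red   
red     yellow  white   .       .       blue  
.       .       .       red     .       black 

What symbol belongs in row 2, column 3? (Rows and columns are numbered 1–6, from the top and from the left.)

Cell (r1,c5): row 1 has {red,green,white}; column 5 has {red,blue,black} → yellow.
Cell (r2,c6): row 2 has {red}; column 6 has {red,blue,green,yellow,black} → white.
Cell (r3,c1): row 3 has {blue,yellow,black}; column 1 has {red,green} → white.
Cell (r3,c2): row 3 has {blue,yellow,black,white}; column 2 has {red,yellow} → green.
Cell (r3,c3): row 3 has {blue,green,yellow,black,white}; column 3 has {black,white} → red.
Cell (r4,c2): row 4 has {red,blue,green,yellow,black}; column 2 has {red,green,yellow} → white.
Cell (r5,c5): row 5 has {red,blue,yellow,white}; column 5 has {red,blue,yellow,black} → green.
Cell (r6,c2): row 6 has {red,black}; column 2 has {red,green,yellow,white} → blue.
Cell (r6,c5): row 6 has {red,blue,black}; column 5 has {red,blue,green,yellow,black} → white.
Cell (r1,c3): row 1 has {red,green,yellow,white}; column 3 has {red,black,white} → blue.
Cell (r2,c2): row 2 has {red,white}; column 2 has {red,blue,green,yellow,white} → black.
Cell (r2,c4): row 2 has {red,black,white}; column 4 has {red,blue,yellow,white} → green.
Cell (r5,c4): row 5 has {red,blue,green,yellow,white}; column 4 has {red,blue,green,yellow,white} → black.
Cell (r6,c1): row 6 has {red,blue,black,white}; column 1 has {red,green,white} → yellow.
Cell (r6,c3): row 6 has {red,blue,yellow,black,white}; column 3 has {red,blue,black,white} → green.
Cell (r1,c1): row 1 has {red,blue,green,yellow,white}; column 1 has {red,green,yellow,white} → black.
Cell (r2,c1): row 2 has {red,green,black,white}; column 1 has {red,green,yellow,black,white} → blue.
Cell (r2,c3): row 2 has {red,blue,green,black,white}; column 3 has {red,blue,green,black,white} → yellow.

yellow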